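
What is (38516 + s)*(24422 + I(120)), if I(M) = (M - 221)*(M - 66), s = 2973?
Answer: 786963352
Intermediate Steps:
I(M) = (-221 + M)*(-66 + M)
(38516 + s)*(24422 + I(120)) = (38516 + 2973)*(24422 + (14586 + 120² - 287*120)) = 41489*(24422 + (14586 + 14400 - 34440)) = 41489*(24422 - 5454) = 41489*18968 = 786963352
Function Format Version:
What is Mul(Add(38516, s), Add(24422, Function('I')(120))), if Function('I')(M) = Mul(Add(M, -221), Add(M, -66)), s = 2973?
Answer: 786963352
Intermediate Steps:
Function('I')(M) = Mul(Add(-221, M), Add(-66, M))
Mul(Add(38516, s), Add(24422, Function('I')(120))) = Mul(Add(38516, 2973), Add(24422, Add(14586, Pow(120, 2), Mul(-287, 120)))) = Mul(41489, Add(24422, Add(14586, 14400, -34440))) = Mul(41489, Add(24422, -5454)) = Mul(41489, 18968) = 786963352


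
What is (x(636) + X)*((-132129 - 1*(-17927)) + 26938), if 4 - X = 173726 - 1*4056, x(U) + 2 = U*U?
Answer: -20492030592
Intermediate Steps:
x(U) = -2 + U² (x(U) = -2 + U*U = -2 + U²)
X = -169666 (X = 4 - (173726 - 1*4056) = 4 - (173726 - 4056) = 4 - 1*169670 = 4 - 169670 = -169666)
(x(636) + X)*((-132129 - 1*(-17927)) + 26938) = ((-2 + 636²) - 169666)*((-132129 - 1*(-17927)) + 26938) = ((-2 + 404496) - 169666)*((-132129 + 17927) + 26938) = (404494 - 169666)*(-114202 + 26938) = 234828*(-87264) = -20492030592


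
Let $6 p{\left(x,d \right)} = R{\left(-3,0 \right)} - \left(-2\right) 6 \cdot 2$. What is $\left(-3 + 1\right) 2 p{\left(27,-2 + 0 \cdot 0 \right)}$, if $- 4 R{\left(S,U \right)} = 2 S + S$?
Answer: $- \frac{35}{2} \approx -17.5$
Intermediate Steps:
$R{\left(S,U \right)} = - \frac{3 S}{4}$ ($R{\left(S,U \right)} = - \frac{2 S + S}{4} = - \frac{3 S}{4}$)
$p{\left(x,d \right)} = \frac{35}{8}$ ($p{\left(x,d \right)} = \frac{\left(- \frac{3}{4}\right) \left(-3\right) - \left(-2\right) 6 \cdot 2}{6} = \frac{\frac{9}{4} - \left(-12\right) 2}{6} = \frac{\frac{9}{4} - -24}{6} = \frac{\frac{9}{4} + 24}{6} = \frac{1}{6} \cdot \frac{105}{4} = \frac{35}{8}$)
$\left(-3 + 1\right) 2 p{\left(27,-2 + 0 \cdot 0 \right)} = \left(-3 + 1\right) 2 \cdot \frac{35}{8} = \left(-2\right) 2 \cdot \frac{35}{8} = \left(-4\right) \frac{35}{8} = - \frac{35}{2}$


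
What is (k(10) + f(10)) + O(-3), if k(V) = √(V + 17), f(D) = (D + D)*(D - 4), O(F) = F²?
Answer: 129 + 3*√3 ≈ 134.20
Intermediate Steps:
f(D) = 2*D*(-4 + D) (f(D) = (2*D)*(-4 + D) = 2*D*(-4 + D))
k(V) = √(17 + V)
(k(10) + f(10)) + O(-3) = (√(17 + 10) + 2*10*(-4 + 10)) + (-3)² = (√27 + 2*10*6) + 9 = (3*√3 + 120) + 9 = (120 + 3*√3) + 9 = 129 + 3*√3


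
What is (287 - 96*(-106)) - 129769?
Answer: -119306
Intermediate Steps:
(287 - 96*(-106)) - 129769 = (287 + 10176) - 129769 = 10463 - 129769 = -119306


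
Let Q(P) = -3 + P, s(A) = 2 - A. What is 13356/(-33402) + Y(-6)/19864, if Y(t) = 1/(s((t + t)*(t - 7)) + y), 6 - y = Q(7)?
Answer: -353738405/884663104 ≈ -0.39986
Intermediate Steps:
y = 2 (y = 6 - (-3 + 7) = 6 - 1*4 = 6 - 4 = 2)
Y(t) = 1/(4 - 2*t*(-7 + t)) (Y(t) = 1/((2 - (t + t)*(t - 7)) + 2) = 1/((2 - 2*t*(-7 + t)) + 2) = 1/(4 - 2*t*(-7 + t)))
13356/(-33402) + Y(-6)/19864 = 13356/(-33402) - 1/(-4 + 2*(-6)*(-7 - 6))/19864 = 13356*(-1/33402) - 1/(-4 + 2*(-6)*(-13))*(1/19864) = -2226/5567 - 1/(-4 + 156)*(1/19864) = -2226/5567 - 1/152*(1/19864) = -2226/5567 - 1*1/152*(1/19864) = -2226/5567 - 1/152*1/19864 = -2226/5567 - 1/3019328 = -353738405/884663104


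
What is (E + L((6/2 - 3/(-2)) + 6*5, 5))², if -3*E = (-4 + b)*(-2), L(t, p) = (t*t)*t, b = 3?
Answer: 971231931121/576 ≈ 1.6862e+9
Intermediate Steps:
L(t, p) = t³ (L(t, p) = t²*t = t³)
E = -⅔ (E = -(-4 + 3)*(-2)/3 = -(-1)*(-2)/3 = -⅓*2 = -⅔ ≈ -0.66667)
(E + L((6/2 - 3/(-2)) + 6*5, 5))² = (-⅔ + ((6/2 - 3/(-2)) + 6*5)³)² = (-⅔ + ((6*(½) - 3*(-½)) + 30)³)² = (-⅔ + ((3 + 3/2) + 30)³)² = (-⅔ + (9/2 + 30)³)² = (-⅔ + (69/2)³)² = (-⅔ + 328509/8)² = (985511/24)² = 971231931121/576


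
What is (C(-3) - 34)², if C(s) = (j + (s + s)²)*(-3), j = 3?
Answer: 22801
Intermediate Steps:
C(s) = -9 - 12*s² (C(s) = (3 + (s + s)²)*(-3) = (3 + (2*s)²)*(-3) = (3 + 4*s²)*(-3) = -9 - 12*s²)
(C(-3) - 34)² = ((-9 - 12*(-3)²) - 34)² = ((-9 - 12*9) - 34)² = ((-9 - 108) - 34)² = (-117 - 34)² = (-151)² = 22801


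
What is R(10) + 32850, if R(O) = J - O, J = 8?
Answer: 32848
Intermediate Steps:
R(O) = 8 - O
R(10) + 32850 = (8 - 1*10) + 32850 = (8 - 10) + 32850 = -2 + 32850 = 32848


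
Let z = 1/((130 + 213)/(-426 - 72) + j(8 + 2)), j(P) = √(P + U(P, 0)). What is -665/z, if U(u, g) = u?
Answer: 228095/498 - 1330*√5 ≈ -2515.9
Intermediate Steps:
j(P) = √2*√P (j(P) = √(P + P) = √(2*P) = √2*√P)
z = 1/(-343/498 + 2*√5) (z = 1/((130 + 213)/(-426 - 72) + √2*√(8 + 2)) = 1/(343/(-498) + √2*√10) = 1/(343*(-1/498) + 2*√5) = 1/(-343/498 + 2*√5) ≈ 0.26431)
-665/z = -665/(170814/4842431 + 496008*√5/4842431)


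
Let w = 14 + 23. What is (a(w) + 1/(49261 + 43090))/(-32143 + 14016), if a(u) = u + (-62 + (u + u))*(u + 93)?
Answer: -147484548/1674046577 ≈ -0.088101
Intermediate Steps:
w = 37
a(u) = u + (-62 + 2*u)*(93 + u)
(a(w) + 1/(49261 + 43090))/(-32143 + 14016) = ((-5766 + 2*37² + 125*37) + 1/(49261 + 43090))/(-32143 + 14016) = ((-5766 + 2*1369 + 4625) + 1/92351)/(-18127) = ((-5766 + 2738 + 4625) + 1/92351)*(-1/18127) = (1597 + 1/92351)*(-1/18127) = (147484548/92351)*(-1/18127) = -147484548/1674046577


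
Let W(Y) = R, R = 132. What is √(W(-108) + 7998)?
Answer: √8130 ≈ 90.167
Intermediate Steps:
W(Y) = 132
√(W(-108) + 7998) = √(132 + 7998) = √8130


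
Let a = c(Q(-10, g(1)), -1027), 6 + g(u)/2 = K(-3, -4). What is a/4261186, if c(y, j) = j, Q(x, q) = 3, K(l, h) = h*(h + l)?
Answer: -1027/4261186 ≈ -0.00024101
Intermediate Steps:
g(u) = 44 (g(u) = -12 + 2*(-4*(-4 - 3)) = -12 + 2*(-4*(-7)) = -12 + 2*28 = -12 + 56 = 44)
a = -1027
a/4261186 = -1027/4261186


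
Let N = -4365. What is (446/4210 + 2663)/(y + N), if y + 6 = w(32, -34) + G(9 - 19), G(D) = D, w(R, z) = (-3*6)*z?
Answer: -5605838/7933745 ≈ -0.70658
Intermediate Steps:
w(R, z) = -18*z
y = 596 (y = -6 + (-18*(-34) + (9 - 19)) = -6 + (612 - 10) = -6 + 602 = 596)
(446/4210 + 2663)/(y + N) = (446/4210 + 2663)/(596 - 4365) = (446*(1/4210) + 2663)/(-3769) = (223/2105 + 2663)*(-1/3769) = (5605838/2105)*(-1/3769) = -5605838/7933745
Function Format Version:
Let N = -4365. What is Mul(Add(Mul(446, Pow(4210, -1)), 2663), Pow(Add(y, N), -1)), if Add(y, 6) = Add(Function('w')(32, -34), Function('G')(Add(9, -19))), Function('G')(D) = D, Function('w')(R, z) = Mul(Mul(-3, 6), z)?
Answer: Rational(-5605838, 7933745) ≈ -0.70658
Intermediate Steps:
Function('w')(R, z) = Mul(-18, z)
y = 596 (y = Add(-6, Add(Mul(-18, -34), Add(9, -19))) = Add(-6, Add(612, -10)) = Add(-6, 602) = 596)
Mul(Add(Mul(446, Pow(4210, -1)), 2663), Pow(Add(y, N), -1)) = Mul(Add(Mul(446, Pow(4210, -1)), 2663), Pow(Add(596, -4365), -1)) = Mul(Add(Mul(446, Rational(1, 4210)), 2663), Pow(-3769, -1)) = Mul(Add(Rational(223, 2105), 2663), Rational(-1, 3769)) = Mul(Rational(5605838, 2105), Rational(-1, 3769)) = Rational(-5605838, 7933745)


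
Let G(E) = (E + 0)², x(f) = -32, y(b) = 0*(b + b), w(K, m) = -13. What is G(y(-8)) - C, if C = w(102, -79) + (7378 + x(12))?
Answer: -7333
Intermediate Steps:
y(b) = 0 (y(b) = 0*(2*b) = 0)
G(E) = E²
C = 7333 (C = -13 + (7378 - 32) = -13 + 7346 = 7333)
G(y(-8)) - C = 0² - 1*7333 = 0 - 7333 = -7333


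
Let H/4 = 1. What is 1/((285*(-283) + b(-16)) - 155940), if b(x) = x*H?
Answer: -1/236659 ≈ -4.2255e-6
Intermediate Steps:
H = 4 (H = 4*1 = 4)
b(x) = 4*x (b(x) = x*4 = 4*x)
1/((285*(-283) + b(-16)) - 155940) = 1/((285*(-283) + 4*(-16)) - 155940) = 1/((-80655 - 64) - 155940) = 1/(-80719 - 155940) = 1/(-236659) = -1/236659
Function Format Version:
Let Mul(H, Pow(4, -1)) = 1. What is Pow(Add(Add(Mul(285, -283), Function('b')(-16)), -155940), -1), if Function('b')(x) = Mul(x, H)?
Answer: Rational(-1, 236659) ≈ -4.2255e-6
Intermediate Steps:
H = 4 (H = Mul(4, 1) = 4)
Function('b')(x) = Mul(4, x) (Function('b')(x) = Mul(x, 4) = Mul(4, x))
Pow(Add(Add(Mul(285, -283), Function('b')(-16)), -155940), -1) = Pow(Add(Add(Mul(285, -283), Mul(4, -16)), -155940), -1) = Pow(Add(Add(-80655, -64), -155940), -1) = Pow(Add(-80719, -155940), -1) = Pow(-236659, -1) = Rational(-1, 236659)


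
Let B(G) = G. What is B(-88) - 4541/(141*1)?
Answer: -16949/141 ≈ -120.21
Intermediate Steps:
B(-88) - 4541/(141*1) = -88 - 4541/(141*1) = -88 - 4541/141 = -16949/141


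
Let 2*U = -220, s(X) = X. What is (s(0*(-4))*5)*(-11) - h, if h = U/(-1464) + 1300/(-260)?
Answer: 3605/732 ≈ 4.9249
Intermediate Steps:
U = -110 (U = (1/2)*(-220) = -110)
h = -3605/732 (h = -110/(-1464) + 1300/(-260) = -110*(-1/1464) + 1300*(-1/260) = 55/732 - 5 = -3605/732 ≈ -4.9249)
(s(0*(-4))*5)*(-11) - h = ((0*(-4))*5)*(-11) - 1*(-3605/732) = (0*5)*(-11) + 3605/732 = 0*(-11) + 3605/732 = 0 + 3605/732 = 3605/732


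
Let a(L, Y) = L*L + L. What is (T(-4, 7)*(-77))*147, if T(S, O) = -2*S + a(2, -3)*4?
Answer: -362208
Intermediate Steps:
a(L, Y) = L + L**2 (a(L, Y) = L**2 + L = L + L**2)
T(S, O) = 24 - 2*S (T(S, O) = -2*S + (2*(1 + 2))*4 = -2*S + (2*3)*4 = -2*S + 6*4 = -2*S + 24 = 24 - 2*S)
(T(-4, 7)*(-77))*147 = ((24 - 2*(-4))*(-77))*147 = ((24 + 8)*(-77))*147 = (32*(-77))*147 = -2464*147 = -362208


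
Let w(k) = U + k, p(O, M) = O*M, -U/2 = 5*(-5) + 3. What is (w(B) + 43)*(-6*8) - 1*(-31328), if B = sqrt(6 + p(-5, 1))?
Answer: 27104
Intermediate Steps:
U = 44 (U = -2*(5*(-5) + 3) = -2*(-25 + 3) = -2*(-22) = 44)
p(O, M) = M*O
B = 1 (B = sqrt(6 + 1*(-5)) = sqrt(6 - 5) = sqrt(1) = 1)
w(k) = 44 + k
(w(B) + 43)*(-6*8) - 1*(-31328) = ((44 + 1) + 43)*(-6*8) - 1*(-31328) = (45 + 43)*(-48) + 31328 = 88*(-48) + 31328 = -4224 + 31328 = 27104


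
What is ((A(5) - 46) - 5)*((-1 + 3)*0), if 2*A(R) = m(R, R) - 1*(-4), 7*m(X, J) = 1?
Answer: 0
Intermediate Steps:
m(X, J) = ⅐ (m(X, J) = (⅐)*1 = ⅐)
A(R) = 29/14 (A(R) = (⅐ - 1*(-4))/2 = (⅐ + 4)/2 = (½)*(29/7) = 29/14)
((A(5) - 46) - 5)*((-1 + 3)*0) = ((29/14 - 46) - 5)*((-1 + 3)*0) = (-615/14 - 5)*(2*0) = -685/14*0 = 0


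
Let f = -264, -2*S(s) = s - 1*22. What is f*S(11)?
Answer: -1452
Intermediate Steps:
S(s) = 11 - s/2 (S(s) = -(s - 1*22)/2 = -(s - 22)/2 = -(-22 + s)/2 = 11 - s/2)
f*S(11) = -264*(11 - ½*11) = -264*(11 - 11/2) = -264*11/2 = -1452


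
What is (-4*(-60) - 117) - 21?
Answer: 102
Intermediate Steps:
(-4*(-60) - 117) - 21 = (240 - 117) - 21 = 123 - 21 = 102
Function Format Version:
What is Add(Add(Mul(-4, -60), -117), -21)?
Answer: 102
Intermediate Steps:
Add(Add(Mul(-4, -60), -117), -21) = Add(Add(240, -117), -21) = Add(123, -21) = 102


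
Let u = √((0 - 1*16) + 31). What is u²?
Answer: 15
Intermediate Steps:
u = √15 (u = √((0 - 16) + 31) = √(-16 + 31) = √15 ≈ 3.8730)
u² = (√15)² = 15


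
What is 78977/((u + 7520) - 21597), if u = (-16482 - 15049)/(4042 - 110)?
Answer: -310537564/55382295 ≈ -5.6072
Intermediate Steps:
u = -31531/3932 ≈ -8.0191
78977/((u + 7520) - 21597) = 78977/((-31531/3932 + 7520) - 21597) = 78977/(29537109/3932 - 21597) = 78977/(-55382295/3932) = 78977*(-3932/55382295) = -310537564/55382295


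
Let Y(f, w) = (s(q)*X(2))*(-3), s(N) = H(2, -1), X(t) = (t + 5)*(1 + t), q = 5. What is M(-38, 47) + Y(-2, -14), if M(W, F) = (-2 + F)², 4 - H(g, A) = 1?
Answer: 1836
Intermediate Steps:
H(g, A) = 3 (H(g, A) = 4 - 1*1 = 4 - 1 = 3)
X(t) = (1 + t)*(5 + t) (X(t) = (5 + t)*(1 + t) = (1 + t)*(5 + t))
s(N) = 3
Y(f, w) = -189 (Y(f, w) = (3*(5 + 2² + 6*2))*(-3) = (3*(5 + 4 + 12))*(-3) = (3*21)*(-3) = 63*(-3) = -189)
M(-38, 47) + Y(-2, -14) = (-2 + 47)² - 189 = 45² - 189 = 2025 - 189 = 1836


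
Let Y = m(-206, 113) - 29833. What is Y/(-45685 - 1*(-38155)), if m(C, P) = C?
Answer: 10013/2510 ≈ 3.9892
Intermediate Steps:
Y = -30039 (Y = -206 - 29833 = -30039)
Y/(-45685 - 1*(-38155)) = -30039/(-45685 - 1*(-38155)) = -30039/(-45685 + 38155) = -30039/(-7530) = -30039*(-1/7530) = 10013/2510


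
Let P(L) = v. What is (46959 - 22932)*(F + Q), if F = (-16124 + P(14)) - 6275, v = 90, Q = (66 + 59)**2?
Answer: -160596468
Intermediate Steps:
Q = 15625 (Q = 125**2 = 15625)
P(L) = 90
F = -22309 (F = (-16124 + 90) - 6275 = -16034 - 6275 = -22309)
(46959 - 22932)*(F + Q) = (46959 - 22932)*(-22309 + 15625) = 24027*(-6684) = -160596468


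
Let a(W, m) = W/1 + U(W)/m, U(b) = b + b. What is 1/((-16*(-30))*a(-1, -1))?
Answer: 1/480 ≈ 0.0020833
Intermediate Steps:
U(b) = 2*b
a(W, m) = W + 2*W/m (a(W, m) = W/1 + (2*W)/m = W*1 + 2*W/m = W + 2*W/m)
1/((-16*(-30))*a(-1, -1)) = 1/((-16*(-30))*(-1*(2 - 1)/(-1))) = 1/(480*(-1*(-1)*1)) = 1/(480*1) = 1/480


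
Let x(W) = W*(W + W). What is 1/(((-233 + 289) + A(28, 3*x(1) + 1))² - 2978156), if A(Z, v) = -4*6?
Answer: -1/2977132 ≈ -3.3589e-7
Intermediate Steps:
x(W) = 2*W² (x(W) = W*(2*W) = 2*W²)
A(Z, v) = -24
1/(((-233 + 289) + A(28, 3*x(1) + 1))² - 2978156) = 1/(((-233 + 289) - 24)² - 2978156) = 1/((56 - 24)² - 2978156) = 1/(32² - 2978156) = 1/(1024 - 2978156) = 1/(-2977132) = -1/2977132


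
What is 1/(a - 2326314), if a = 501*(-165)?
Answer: -1/2408979 ≈ -4.1511e-7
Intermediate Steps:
a = -82665
1/(a - 2326314) = 1/(-82665 - 2326314) = 1/(-2408979) = -1/2408979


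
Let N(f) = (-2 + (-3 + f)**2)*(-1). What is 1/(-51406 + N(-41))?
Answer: -1/53340 ≈ -1.8748e-5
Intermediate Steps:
N(f) = 2 - (-3 + f)**2
1/(-51406 + N(-41)) = 1/(-51406 + (2 - (-3 - 41)**2)) = 1/(-51406 + (2 - 1*(-44)**2)) = 1/(-51406 + (2 - 1*1936)) = 1/(-51406 + (2 - 1936)) = 1/(-51406 - 1934) = 1/(-53340) = -1/53340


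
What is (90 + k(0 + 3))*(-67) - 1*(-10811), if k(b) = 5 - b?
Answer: 4647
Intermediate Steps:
(90 + k(0 + 3))*(-67) - 1*(-10811) = (90 + (5 - (0 + 3)))*(-67) - 1*(-10811) = (90 + (5 - 1*3))*(-67) + 10811 = (90 + (5 - 3))*(-67) + 10811 = (90 + 2)*(-67) + 10811 = 92*(-67) + 10811 = -6164 + 10811 = 4647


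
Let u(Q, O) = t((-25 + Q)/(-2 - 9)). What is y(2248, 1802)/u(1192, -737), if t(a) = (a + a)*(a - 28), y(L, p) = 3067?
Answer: 371107/3442650 ≈ 0.10780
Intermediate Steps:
t(a) = 2*a*(-28 + a) (t(a) = (2*a)*(-28 + a) = 2*a*(-28 + a))
u(Q, O) = 2*(-283/11 - Q/11)*(25/11 - Q/11) (u(Q, O) = 2*((-25 + Q)/(-2 - 9))*(-28 + (-25 + Q)/(-2 - 9)) = 2*((-25 + Q)/(-11))*(-28 + (-25 + Q)/(-11)) = 2*((-25 + Q)*(-1/11))*(-28 + (-25 + Q)*(-1/11)) = 2*(25/11 - Q/11)*(-28 + (25/11 - Q/11)) = 2*(25/11 - Q/11)*(-283/11 - Q/11) = 2*(-283/11 - Q/11)*(25/11 - Q/11))
y(2248, 1802)/u(1192, -737) = 3067/((2*(-25 + 1192)*(283 + 1192)/121)) = 3067/(((2/121)*1167*1475)) = 3067/(3442650/121) = 3067*(121/3442650) = 371107/3442650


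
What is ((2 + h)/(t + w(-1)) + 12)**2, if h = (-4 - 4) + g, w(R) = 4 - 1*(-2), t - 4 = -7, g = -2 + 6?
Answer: 1156/9 ≈ 128.44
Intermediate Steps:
g = 4
t = -3 (t = 4 - 7 = -3)
w(R) = 6 (w(R) = 4 + 2 = 6)
h = -4 (h = (-4 - 4) + 4 = -8 + 4 = -4)
((2 + h)/(t + w(-1)) + 12)**2 = ((2 - 4)/(-3 + 6) + 12)**2 = (-2/3 + 12)**2 = (34/3)**2 = 1156/9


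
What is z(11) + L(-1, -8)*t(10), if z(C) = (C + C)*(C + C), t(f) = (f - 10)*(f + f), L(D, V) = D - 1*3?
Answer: 484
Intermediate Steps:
L(D, V) = -3 + D (L(D, V) = D - 3 = -3 + D)
t(f) = 2*f*(-10 + f) (t(f) = (-10 + f)*(2*f) = 2*f*(-10 + f))
z(C) = 4*C**2 (z(C) = (2*C)*(2*C) = 4*C**2)
z(11) + L(-1, -8)*t(10) = 4*11**2 + (-3 - 1)*(2*10*(-10 + 10)) = 4*121 - 8*10*0 = 484 - 4*0 = 484 + 0 = 484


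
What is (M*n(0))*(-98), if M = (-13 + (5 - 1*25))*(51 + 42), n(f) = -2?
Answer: -601524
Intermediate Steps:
M = -3069 (M = (-13 + (5 - 25))*93 = (-13 - 20)*93 = -33*93 = -3069)
(M*n(0))*(-98) = -3069*(-2)*(-98) = 6138*(-98) = -601524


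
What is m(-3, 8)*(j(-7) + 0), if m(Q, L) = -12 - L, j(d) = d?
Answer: 140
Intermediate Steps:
m(-3, 8)*(j(-7) + 0) = (-12 - 1*8)*(-7 + 0) = (-12 - 8)*(-7) = -20*(-7) = 140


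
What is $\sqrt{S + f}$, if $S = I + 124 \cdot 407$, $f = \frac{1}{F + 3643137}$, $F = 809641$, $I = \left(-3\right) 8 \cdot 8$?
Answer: $\frac{\sqrt{996833911877823162}}{4452778} \approx 224.22$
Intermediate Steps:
$I = -192$ ($I = \left(-24\right) 8 = -192$)
$f = \frac{1}{4452778}$ ($f = \frac{1}{809641 + 3643137} = \frac{1}{4452778} \approx 2.2458 \cdot 10^{-7}$)
$S = 50276$ ($S = -192 + 124 \cdot 407 = -192 + 50468 = 50276$)
$\sqrt{S + f} = \sqrt{50276 + \frac{1}{4452778}} = \sqrt{\frac{223867866729}{4452778}} = \frac{\sqrt{996833911877823162}}{4452778}$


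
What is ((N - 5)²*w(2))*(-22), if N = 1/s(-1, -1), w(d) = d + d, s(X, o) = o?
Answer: -3168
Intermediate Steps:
w(d) = 2*d
N = -1 (N = 1/(-1) = -1)
((N - 5)²*w(2))*(-22) = ((-1 - 5)²*(2*2))*(-22) = ((-6)²*4)*(-22) = (36*4)*(-22) = 144*(-22) = -3168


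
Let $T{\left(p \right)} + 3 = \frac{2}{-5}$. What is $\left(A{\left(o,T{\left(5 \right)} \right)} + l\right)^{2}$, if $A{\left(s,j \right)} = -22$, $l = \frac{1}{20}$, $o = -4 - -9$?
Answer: $\frac{192721}{400} \approx 481.8$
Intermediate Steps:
$T{\left(p \right)} = - \frac{17}{5}$ ($T{\left(p \right)} = -3 + \frac{2}{-5} = -3 + 2 \left(- \frac{1}{5}\right) = -3 - \frac{2}{5} = - \frac{17}{5}$)
$o = 5$ ($o = -4 + 9 = 5$)
$l = \frac{1}{20} \approx 0.05$
$\left(A{\left(o,T{\left(5 \right)} \right)} + l\right)^{2} = \left(-22 + \frac{1}{20}\right)^{2} = \left(- \frac{439}{20}\right)^{2} = \frac{192721}{400}$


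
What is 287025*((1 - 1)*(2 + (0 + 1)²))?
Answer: 0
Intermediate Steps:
287025*((1 - 1)*(2 + (0 + 1)²)) = 287025*(0*(2 + 1²)) = 287025*(0*(2 + 1)) = 287025*(0*3) = 287025*0 = 0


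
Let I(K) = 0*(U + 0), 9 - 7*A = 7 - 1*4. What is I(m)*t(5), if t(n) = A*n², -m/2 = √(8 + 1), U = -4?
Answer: 0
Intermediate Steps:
A = 6/7 (A = 9/7 - (7 - 1*4)/7 = 9/7 - (7 - 4)/7 = 9/7 - ⅐*3 = 9/7 - 3/7 = 6/7 ≈ 0.85714)
m = -6 (m = -2*√(8 + 1) = -2*√9 = -2*3 = -6)
t(n) = 6*n²/7
I(K) = 0 (I(K) = 0*(-4 + 0) = 0*(-4) = 0)
I(m)*t(5) = 0*((6/7)*5²) = 0*((6/7)*25) = 0*(150/7) = 0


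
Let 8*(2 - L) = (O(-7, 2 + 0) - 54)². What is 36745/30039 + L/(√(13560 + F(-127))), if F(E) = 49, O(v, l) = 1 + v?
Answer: 36745/30039 - 448*√13609/13609 ≈ -2.6171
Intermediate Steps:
L = -448 (L = 2 - ((1 - 7) - 54)²/8 = 2 - (-6 - 54)²/8 = 2 - ⅛*(-60)² = 2 - ⅛*3600 = 2 - 450 = -448)
36745/30039 + L/(√(13560 + F(-127))) = 36745/30039 - 448/√(13560 + 49) = 36745*(1/30039) - 448*√13609/13609 = 36745/30039 - 448*√13609/13609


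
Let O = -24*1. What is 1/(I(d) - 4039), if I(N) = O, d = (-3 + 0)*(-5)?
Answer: -1/4063 ≈ -0.00024612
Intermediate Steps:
O = -24
d = 15 (d = -3*(-5) = 15)
I(N) = -24
1/(I(d) - 4039) = 1/(-24 - 4039) = 1/(-4063) = -1/4063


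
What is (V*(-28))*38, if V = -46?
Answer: 48944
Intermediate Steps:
(V*(-28))*38 = -46*(-28)*38 = 1288*38 = 48944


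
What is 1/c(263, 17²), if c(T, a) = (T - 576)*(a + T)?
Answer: -1/172776 ≈ -5.7878e-6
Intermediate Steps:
c(T, a) = (-576 + T)*(T + a)
1/c(263, 17²) = 1/(263² - 576*263 - 576*17² + 263*17²) = 1/(69169 - 151488 - 576*289 + 263*289) = 1/(69169 - 151488 - 166464 + 76007) = 1/(-172776) = -1/172776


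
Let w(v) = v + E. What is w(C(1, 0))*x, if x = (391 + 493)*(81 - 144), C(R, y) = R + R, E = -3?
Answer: 55692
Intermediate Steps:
C(R, y) = 2*R
w(v) = -3 + v (w(v) = v - 3 = -3 + v)
x = -55692 (x = 884*(-63) = -55692)
w(C(1, 0))*x = (-3 + 2*1)*(-55692) = (-3 + 2)*(-55692) = -1*(-55692) = 55692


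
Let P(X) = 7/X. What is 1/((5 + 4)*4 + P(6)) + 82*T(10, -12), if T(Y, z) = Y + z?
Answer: -36566/223 ≈ -163.97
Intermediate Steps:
1/((5 + 4)*4 + P(6)) + 82*T(10, -12) = 1/((5 + 4)*4 + 7/6) + 82*(10 - 12) = 1/(9*4 + 7*(⅙)) + 82*(-2) = 1/(36 + 7/6) - 164 = 1/(223/6) - 164 = 6/223 - 164 = -36566/223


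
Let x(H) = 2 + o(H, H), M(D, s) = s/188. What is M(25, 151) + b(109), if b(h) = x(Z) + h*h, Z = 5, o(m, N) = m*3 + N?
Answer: 2237915/188 ≈ 11904.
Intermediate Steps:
o(m, N) = N + 3*m (o(m, N) = 3*m + N = N + 3*m)
M(D, s) = s/188 (M(D, s) = s*(1/188) = s/188)
x(H) = 2 + 4*H (x(H) = 2 + (H + 3*H) = 2 + 4*H)
b(h) = 22 + h² (b(h) = (2 + 4*5) + h*h = (2 + 20) + h² = 22 + h²)
M(25, 151) + b(109) = (1/188)*151 + (22 + 109²) = 151/188 + (22 + 11881) = 151/188 + 11903 = 2237915/188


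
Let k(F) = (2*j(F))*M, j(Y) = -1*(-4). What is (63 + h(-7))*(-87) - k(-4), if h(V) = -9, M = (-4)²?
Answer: -4826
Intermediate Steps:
j(Y) = 4
M = 16
k(F) = 128 (k(F) = (2*4)*16 = 8*16 = 128)
(63 + h(-7))*(-87) - k(-4) = (63 - 9)*(-87) - 1*128 = 54*(-87) - 128 = -4698 - 128 = -4826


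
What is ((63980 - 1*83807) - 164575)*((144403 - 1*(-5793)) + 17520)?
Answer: -30927165832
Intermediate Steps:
((63980 - 1*83807) - 164575)*((144403 - 1*(-5793)) + 17520) = ((63980 - 83807) - 164575)*((144403 + 5793) + 17520) = (-19827 - 164575)*(150196 + 17520) = -184402*167716 = -30927165832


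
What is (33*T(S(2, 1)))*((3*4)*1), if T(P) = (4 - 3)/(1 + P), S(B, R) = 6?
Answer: 396/7 ≈ 56.571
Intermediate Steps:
T(P) = 1/(1 + P)
(33*T(S(2, 1)))*((3*4)*1) = (33/(1 + 6))*((3*4)*1) = (33/7)*(12*1) = (33*(⅐))*12 = (33/7)*12 = 396/7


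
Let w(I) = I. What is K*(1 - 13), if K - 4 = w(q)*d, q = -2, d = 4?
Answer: 48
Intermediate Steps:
K = -4 (K = 4 - 2*4 = 4 - 8 = -4)
K*(1 - 13) = -4*(1 - 13) = -4*(-12) = 48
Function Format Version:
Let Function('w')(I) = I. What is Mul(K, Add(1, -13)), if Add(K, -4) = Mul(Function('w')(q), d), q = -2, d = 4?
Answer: 48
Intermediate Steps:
K = -4 (K = Add(4, Mul(-2, 4)) = Add(4, -8) = -4)
Mul(K, Add(1, -13)) = Mul(-4, Add(1, -13)) = Mul(-4, -12) = 48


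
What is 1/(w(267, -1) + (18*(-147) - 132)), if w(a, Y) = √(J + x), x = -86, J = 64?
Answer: -1389/3858653 - I*√22/7717306 ≈ -0.00035997 - 6.0778e-7*I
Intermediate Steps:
w(a, Y) = I*√22 (w(a, Y) = √(64 - 86) = √(-22) = I*√22)
1/(w(267, -1) + (18*(-147) - 132)) = 1/(I*√22 + (18*(-147) - 132)) = 1/(I*√22 + (-2646 - 132)) = 1/(I*√22 - 2778) = 1/(-2778 + I*√22)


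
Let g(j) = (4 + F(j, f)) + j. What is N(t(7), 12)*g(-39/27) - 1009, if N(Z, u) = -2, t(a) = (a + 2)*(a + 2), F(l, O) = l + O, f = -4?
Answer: -9029/9 ≈ -1003.2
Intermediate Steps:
F(l, O) = O + l
t(a) = (2 + a)**2 (t(a) = (2 + a)*(2 + a) = (2 + a)**2)
g(j) = 2*j (g(j) = (4 + (-4 + j)) + j = j + j = 2*j)
N(t(7), 12)*g(-39/27) - 1009 = -4*(-39/27) - 1009 = -4*(-39*1/27) - 1009 = -4*(-13)/9 - 1009 = -2*(-26/9) - 1009 = 52/9 - 1009 = -9029/9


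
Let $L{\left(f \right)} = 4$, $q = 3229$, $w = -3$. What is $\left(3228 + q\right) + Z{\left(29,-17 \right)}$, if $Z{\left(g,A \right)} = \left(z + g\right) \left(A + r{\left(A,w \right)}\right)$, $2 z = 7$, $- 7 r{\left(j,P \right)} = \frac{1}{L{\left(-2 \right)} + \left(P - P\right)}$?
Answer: $\frac{330587}{56} \approx 5903.3$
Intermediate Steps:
$r{\left(j,P \right)} = - \frac{1}{28}$ ($r{\left(j,P \right)} = - \frac{1}{7 \left(4 + \left(P - P\right)\right)} = - \frac{1}{7 \left(4 + 0\right)} = - \frac{1}{7 \cdot 4} = \left(- \frac{1}{7}\right) \frac{1}{4} = - \frac{1}{28}$)
$z = \frac{7}{2}$ ($z = \frac{1}{2} \cdot 7 = \frac{7}{2} \approx 3.5$)
$Z{\left(g,A \right)} = \left(- \frac{1}{28} + A\right) \left(\frac{7}{2} + g\right)$ ($Z{\left(g,A \right)} = \left(\frac{7}{2} + g\right) \left(A - \frac{1}{28}\right) = \left(\frac{7}{2} + g\right) \left(- \frac{1}{28} + A\right) = \left(- \frac{1}{28} + A\right) \left(\frac{7}{2} + g\right)$)
$\left(3228 + q\right) + Z{\left(29,-17 \right)} = \left(3228 + 3229\right) - \frac{31005}{56} = 6457 - \frac{31005}{56} = \frac{330587}{56}$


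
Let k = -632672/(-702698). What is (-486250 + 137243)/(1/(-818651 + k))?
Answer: 100385544381444041/351349 ≈ 2.8571e+11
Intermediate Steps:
k = 316336/351349 (k = -632672*(-1/702698) = 316336/351349 ≈ 0.90035)
(-486250 + 137243)/(1/(-818651 + k)) = (-486250 + 137243)/(1/(-818651 + 316336/351349)) = -349007/(1/(-287631893863/351349)) = -349007/(-351349/287631893863) = -349007*(-287631893863/351349) = 100385544381444041/351349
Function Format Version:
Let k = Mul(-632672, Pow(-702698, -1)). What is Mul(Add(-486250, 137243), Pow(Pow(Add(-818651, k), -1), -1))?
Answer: Rational(100385544381444041, 351349) ≈ 2.8571e+11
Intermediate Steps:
k = Rational(316336, 351349) (k = Mul(-632672, Rational(-1, 702698)) = Rational(316336, 351349) ≈ 0.90035)
Mul(Add(-486250, 137243), Pow(Pow(Add(-818651, k), -1), -1)) = Mul(Add(-486250, 137243), Pow(Pow(Add(-818651, Rational(316336, 351349)), -1), -1)) = Mul(-349007, Pow(Pow(Rational(-287631893863, 351349), -1), -1)) = Mul(-349007, Pow(Rational(-351349, 287631893863), -1)) = Mul(-349007, Rational(-287631893863, 351349)) = Rational(100385544381444041, 351349)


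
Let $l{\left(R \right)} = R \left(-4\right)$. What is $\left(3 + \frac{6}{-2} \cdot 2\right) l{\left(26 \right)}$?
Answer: $312$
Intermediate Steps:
$l{\left(R \right)} = - 4 R$
$\left(3 + \frac{6}{-2} \cdot 2\right) l{\left(26 \right)} = \left(3 + \frac{6}{-2} \cdot 2\right) \left(\left(-4\right) 26\right) = \left(3 + 6 \left(- \frac{1}{2}\right) 2\right) \left(-104\right) = \left(3 - 6\right) \left(-104\right) = \left(-3\right) \left(-104\right) = 312$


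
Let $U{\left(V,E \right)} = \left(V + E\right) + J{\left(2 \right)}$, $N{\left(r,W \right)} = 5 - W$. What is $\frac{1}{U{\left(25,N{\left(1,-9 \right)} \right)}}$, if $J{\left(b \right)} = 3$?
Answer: $\frac{1}{42} \approx 0.02381$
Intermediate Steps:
$U{\left(V,E \right)} = 3 + E + V$ ($U{\left(V,E \right)} = \left(V + E\right) + 3 = \left(E + V\right) + 3 = 3 + E + V$)
$\frac{1}{U{\left(25,N{\left(1,-9 \right)} \right)}} = \frac{1}{3 + \left(5 - -9\right) + 25} = \frac{1}{3 + \left(5 + 9\right) + 25} = \frac{1}{3 + 14 + 25} = \frac{1}{42}$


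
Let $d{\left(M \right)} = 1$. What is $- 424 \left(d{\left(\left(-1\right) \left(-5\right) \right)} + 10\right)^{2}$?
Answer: $-51304$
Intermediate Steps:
$- 424 \left(d{\left(\left(-1\right) \left(-5\right) \right)} + 10\right)^{2} = - 424 \left(1 + 10\right)^{2} = - 424 \cdot 11^{2} = \left(-424\right) 121 = -51304$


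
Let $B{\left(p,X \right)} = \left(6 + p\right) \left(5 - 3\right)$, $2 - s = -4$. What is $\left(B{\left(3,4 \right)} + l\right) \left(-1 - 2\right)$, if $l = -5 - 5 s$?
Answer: $51$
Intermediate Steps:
$s = 6$ ($s = 2 - -4 = 2 + 4 = 6$)
$l = -35$ ($l = -5 - 30 = -35$)
$B{\left(p,X \right)} = 12 + 2 p$ ($B{\left(p,X \right)} = \left(6 + p\right) 2 = 12 + 2 p$)
$\left(B{\left(3,4 \right)} + l\right) \left(-1 - 2\right) = \left(\left(12 + 2 \cdot 3\right) - 35\right) \left(-1 - 2\right) = \left(\left(12 + 6\right) - 35\right) \left(-1 - 2\right) = \left(18 - 35\right) \left(-3\right) = \left(-17\right) \left(-3\right) = 51$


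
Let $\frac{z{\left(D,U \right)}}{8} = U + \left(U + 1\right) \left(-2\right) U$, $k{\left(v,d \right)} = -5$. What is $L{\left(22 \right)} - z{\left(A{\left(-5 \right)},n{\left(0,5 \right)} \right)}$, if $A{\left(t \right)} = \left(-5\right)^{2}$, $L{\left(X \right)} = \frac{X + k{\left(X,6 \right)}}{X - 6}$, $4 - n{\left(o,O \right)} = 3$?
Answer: $\frac{401}{16} \approx 25.063$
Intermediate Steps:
$n{\left(o,O \right)} = 1$ ($n{\left(o,O \right)} = 4 - 3 = 1$)
$L{\left(X \right)} = \frac{-5 + X}{-6 + X}$ ($L{\left(X \right)} = \frac{X - 5}{X - 6} = \frac{-5 + X}{-6 + X}$)
$A{\left(t \right)} = 25$
$z{\left(D,U \right)} = 8 U + 8 U \left(-2 - 2 U\right)$ ($z{\left(D,U \right)} = 8 \left(U + \left(U + 1\right) \left(-2\right) U\right) = 8 \left(U + \left(1 + U\right) \left(-2\right) U\right) = 8 \left(U + \left(-2 - 2 U\right) U\right) = 8 \left(U + U \left(-2 - 2 U\right)\right) = 8 U + 8 U \left(-2 - 2 U\right)$)
$L{\left(22 \right)} - z{\left(A{\left(-5 \right)},n{\left(0,5 \right)} \right)} = \frac{-5 + 22}{-6 + 22} - \left(-8\right) 1 \left(1 + 2 \cdot 1\right) = \frac{1}{16} \cdot 17 - \left(-8\right) 1 \left(1 + 2\right) = \frac{1}{16} \cdot 17 - \left(-8\right) 1 \cdot 3 = \frac{17}{16} - -24 = \frac{17}{16} + 24 = \frac{401}{16}$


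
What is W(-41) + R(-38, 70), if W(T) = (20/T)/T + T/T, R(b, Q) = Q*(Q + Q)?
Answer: 16475501/1681 ≈ 9801.0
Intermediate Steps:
R(b, Q) = 2*Q² (R(b, Q) = Q*(2*Q) = 2*Q²)
W(T) = 1 + 20/T² (W(T) = 20/T² + 1 = 1 + 20/T²)
W(-41) + R(-38, 70) = (1 + 20/(-41)²) + 2*70² = (1 + 20*(1/1681)) + 2*4900 = (1 + 20/1681) + 9800 = 1701/1681 + 9800 = 16475501/1681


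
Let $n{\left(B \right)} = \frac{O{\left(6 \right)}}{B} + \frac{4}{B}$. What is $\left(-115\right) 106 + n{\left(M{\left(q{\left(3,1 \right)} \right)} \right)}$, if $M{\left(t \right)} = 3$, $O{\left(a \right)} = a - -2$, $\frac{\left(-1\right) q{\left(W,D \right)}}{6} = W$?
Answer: $-12186$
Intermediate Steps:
$q{\left(W,D \right)} = - 6 W$
$O{\left(a \right)} = 2 + a$ ($O{\left(a \right)} = a + 2 = 2 + a$)
$n{\left(B \right)} = \frac{12}{B}$ ($n{\left(B \right)} = \frac{2 + 6}{B} + \frac{4}{B} = \frac{8}{B} + \frac{4}{B} = \frac{12}{B}$)
$\left(-115\right) 106 + n{\left(M{\left(q{\left(3,1 \right)} \right)} \right)} = \left(-115\right) 106 + \frac{12}{3} = -12190 + 12 \cdot \frac{1}{3} = -12190 + 4 = -12186$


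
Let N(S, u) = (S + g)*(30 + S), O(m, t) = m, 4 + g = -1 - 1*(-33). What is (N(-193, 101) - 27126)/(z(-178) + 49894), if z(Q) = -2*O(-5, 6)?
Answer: -231/49904 ≈ -0.0046289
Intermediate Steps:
g = 28 (g = -4 + (-1 - 1*(-33)) = -4 + (-1 + 33) = -4 + 32 = 28)
N(S, u) = (28 + S)*(30 + S) (N(S, u) = (S + 28)*(30 + S) = (28 + S)*(30 + S))
z(Q) = 10 (z(Q) = -2*(-5) = 10)
(N(-193, 101) - 27126)/(z(-178) + 49894) = ((840 + (-193)² + 58*(-193)) - 27126)/(10 + 49894) = ((840 + 37249 - 11194) - 27126)/49904 = (26895 - 27126)*(1/49904) = -231*1/49904 = -231/49904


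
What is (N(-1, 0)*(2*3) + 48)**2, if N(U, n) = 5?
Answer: 6084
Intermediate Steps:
(N(-1, 0)*(2*3) + 48)**2 = (5*(2*3) + 48)**2 = (5*6 + 48)**2 = (30 + 48)**2 = 78**2 = 6084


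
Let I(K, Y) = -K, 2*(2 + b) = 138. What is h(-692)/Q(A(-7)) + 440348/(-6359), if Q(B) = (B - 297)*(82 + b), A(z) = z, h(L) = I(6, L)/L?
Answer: -6901317059845/99660893344 ≈ -69.248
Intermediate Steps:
b = 67 (b = -2 + (½)*138 = -2 + 69 = 67)
h(L) = -6/L (h(L) = (-1*6)/L = -6/L)
Q(B) = -44253 + 149*B (Q(B) = (B - 297)*(82 + 67) = (-297 + B)*149 = -44253 + 149*B)
h(-692)/Q(A(-7)) + 440348/(-6359) = (-6/(-692))/(-44253 + 149*(-7)) + 440348/(-6359) = (-6*(-1/692))/(-44253 - 1043) + 440348*(-1/6359) = (3/346)/(-45296) - 440348/6359 = (3/346)*(-1/45296) - 440348/6359 = -3/15672416 - 440348/6359 = -6901317059845/99660893344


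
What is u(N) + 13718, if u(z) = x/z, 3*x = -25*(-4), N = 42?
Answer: 864284/63 ≈ 13719.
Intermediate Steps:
x = 100/3 (x = (-25*(-4))/3 = (1/3)*100 = 100/3 ≈ 33.333)
u(z) = 100/(3*z)
u(N) + 13718 = (100/3)/42 + 13718 = (100/3)*(1/42) + 13718 = 50/63 + 13718 = 864284/63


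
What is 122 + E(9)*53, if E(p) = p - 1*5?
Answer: 334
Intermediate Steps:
E(p) = -5 + p (E(p) = p - 5 = -5 + p)
122 + E(9)*53 = 122 + (-5 + 9)*53 = 122 + 4*53 = 122 + 212 = 334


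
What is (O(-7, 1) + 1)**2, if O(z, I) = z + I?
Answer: 25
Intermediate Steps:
O(z, I) = I + z
(O(-7, 1) + 1)**2 = ((1 - 7) + 1)**2 = (-6 + 1)**2 = (-5)**2 = 25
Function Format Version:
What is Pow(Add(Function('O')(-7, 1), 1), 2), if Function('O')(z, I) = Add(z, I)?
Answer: 25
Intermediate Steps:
Function('O')(z, I) = Add(I, z)
Pow(Add(Function('O')(-7, 1), 1), 2) = Pow(Add(Add(1, -7), 1), 2) = Pow(Add(-6, 1), 2) = Pow(-5, 2) = 25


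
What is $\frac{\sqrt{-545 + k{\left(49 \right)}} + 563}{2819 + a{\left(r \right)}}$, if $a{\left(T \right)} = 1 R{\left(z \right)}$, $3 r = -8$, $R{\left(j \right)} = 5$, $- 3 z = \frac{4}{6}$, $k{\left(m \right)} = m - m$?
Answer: $\frac{563}{2824} + \frac{i \sqrt{545}}{2824} \approx 0.19936 + 0.0082667 i$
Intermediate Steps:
$k{\left(m \right)} = 0$
$z = - \frac{2}{9}$ ($z = - \frac{4 \cdot \frac{1}{6}}{3} = \left(- \frac{1}{3}\right) \frac{2}{3} = - \frac{2}{9} \approx -0.22222$)
$r = - \frac{8}{3}$ ($r = \frac{1}{3} \left(-8\right) = - \frac{8}{3} \approx -2.6667$)
$a{\left(T \right)} = 5$ ($a{\left(T \right)} = 1 \cdot 5 = 5$)
$\frac{\sqrt{-545 + k{\left(49 \right)}} + 563}{2819 + a{\left(r \right)}} = \frac{\sqrt{-545 + 0} + 563}{2819 + 5} = \frac{\sqrt{-545} + 563}{2824} = \left(i \sqrt{545} + 563\right) \frac{1}{2824} = \left(563 + i \sqrt{545}\right) \frac{1}{2824} = \frac{563}{2824} + \frac{i \sqrt{545}}{2824}$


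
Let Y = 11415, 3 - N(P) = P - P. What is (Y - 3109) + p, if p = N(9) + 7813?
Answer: 16122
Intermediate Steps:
N(P) = 3 (N(P) = 3 - (P - P) = 3 - 1*0 = 3 + 0 = 3)
p = 7816 (p = 3 + 7813 = 7816)
(Y - 3109) + p = (11415 - 3109) + 7816 = 8306 + 7816 = 16122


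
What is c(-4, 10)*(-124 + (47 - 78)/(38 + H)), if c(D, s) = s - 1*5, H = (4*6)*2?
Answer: -53475/86 ≈ -621.80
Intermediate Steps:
H = 48 (H = 24*2 = 48)
c(D, s) = -5 + s (c(D, s) = s - 5 = -5 + s)
c(-4, 10)*(-124 + (47 - 78)/(38 + H)) = (-5 + 10)*(-124 + (47 - 78)/(38 + 48)) = 5*(-124 - 31/86) = 5*(-10695/86) = -53475/86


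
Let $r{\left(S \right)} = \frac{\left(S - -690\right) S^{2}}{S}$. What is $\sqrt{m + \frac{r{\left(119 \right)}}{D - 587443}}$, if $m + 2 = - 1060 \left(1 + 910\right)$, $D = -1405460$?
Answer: $\frac{i \sqrt{3835283616895674471}}{1992903} \approx 982.68 i$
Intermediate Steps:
$m = -965662$ ($m = -2 - 1060 \left(1 + 910\right) = -2 - 965660 = -965662$)
$r{\left(S \right)} = S \left(690 + S\right)$ ($r{\left(S \right)} = \frac{\left(S + 690\right) S^{2}}{S} = \frac{\left(690 + S\right) S^{2}}{S} = \frac{S^{2} \left(690 + S\right)}{S} = S \left(690 + S\right)$)
$\sqrt{m + \frac{r{\left(119 \right)}}{D - 587443}} = \sqrt{-965662 + \frac{119 \left(690 + 119\right)}{-1405460 - 587443}} = \sqrt{-965662 + \frac{119 \cdot 809}{-1405460 - 587443}} = \sqrt{-965662 + \frac{96271}{-1992903}} = \sqrt{-965662 + 96271 \left(- \frac{1}{1992903}\right)} = \sqrt{-965662 - \frac{96271}{1992903}} = \sqrt{- \frac{1924470793057}{1992903}} = \frac{i \sqrt{3835283616895674471}}{1992903}$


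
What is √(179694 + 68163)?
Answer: √247857 ≈ 497.85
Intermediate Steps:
√(179694 + 68163) = √247857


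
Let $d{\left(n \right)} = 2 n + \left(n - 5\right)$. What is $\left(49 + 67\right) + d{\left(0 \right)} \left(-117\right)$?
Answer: $701$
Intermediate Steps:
$d{\left(n \right)} = -5 + 3 n$ ($d{\left(n \right)} = 2 n + \left(-5 + n\right) = -5 + 3 n$)
$\left(49 + 67\right) + d{\left(0 \right)} \left(-117\right) = \left(49 + 67\right) + \left(-5 + 3 \cdot 0\right) \left(-117\right) = 116 + \left(-5 + 0\right) \left(-117\right) = 116 - -585 = 116 + 585 = 701$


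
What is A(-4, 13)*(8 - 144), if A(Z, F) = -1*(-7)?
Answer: -952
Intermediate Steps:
A(Z, F) = 7
A(-4, 13)*(8 - 144) = 7*(8 - 144) = 7*(-136) = -952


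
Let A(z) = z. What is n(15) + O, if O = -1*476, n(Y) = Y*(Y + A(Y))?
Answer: -26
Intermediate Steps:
n(Y) = 2*Y**2 (n(Y) = Y*(Y + Y) = Y*(2*Y) = 2*Y**2)
O = -476
n(15) + O = 2*15**2 - 476 = 2*225 - 476 = 450 - 476 = -26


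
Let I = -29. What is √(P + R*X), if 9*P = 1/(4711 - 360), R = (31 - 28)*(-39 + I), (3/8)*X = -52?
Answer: √4819732329343/13053 ≈ 168.19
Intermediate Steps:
X = -416/3 (X = (8/3)*(-52) = -416/3 ≈ -138.67)
R = -204 (R = (31 - 28)*(-39 - 29) = 3*(-68) = -204)
P = 1/39159 (P = 1/(9*(4711 - 360)) = (⅑)/4351 = (⅑)*(1/4351) = 1/39159 ≈ 2.5537e-5)
√(P + R*X) = √(1/39159 - 204*(-416/3)) = √(1/39159 + 28288) = √(1107729793/39159) = √4819732329343/13053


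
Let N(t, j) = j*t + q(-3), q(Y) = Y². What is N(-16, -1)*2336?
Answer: 58400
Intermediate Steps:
N(t, j) = 9 + j*t (N(t, j) = j*t + (-3)² = j*t + 9 = 9 + j*t)
N(-16, -1)*2336 = (9 - 1*(-16))*2336 = (9 + 16)*2336 = 25*2336 = 58400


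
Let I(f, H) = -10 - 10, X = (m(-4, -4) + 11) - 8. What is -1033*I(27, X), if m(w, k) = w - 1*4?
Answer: 20660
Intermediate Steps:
m(w, k) = -4 + w (m(w, k) = w - 4 = -4 + w)
X = -5 (X = ((-4 - 4) + 11) - 8 = (-8 + 11) - 8 = 3 - 8 = -5)
I(f, H) = -20
-1033*I(27, X) = -1033*(-20) = 20660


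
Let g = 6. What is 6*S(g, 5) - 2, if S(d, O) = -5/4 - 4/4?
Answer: -31/2 ≈ -15.500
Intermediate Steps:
S(d, O) = -9/4 (S(d, O) = -5*¼ - 4*¼ = -5/4 - 1 = -9/4)
6*S(g, 5) - 2 = 6*(-9/4) - 2 = -27/2 - 2 = -31/2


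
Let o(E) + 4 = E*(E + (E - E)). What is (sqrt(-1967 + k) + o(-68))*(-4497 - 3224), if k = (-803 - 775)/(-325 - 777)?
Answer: -35671020 - 15442*I*sqrt(149187107)/551 ≈ -3.5671e+7 - 3.4231e+5*I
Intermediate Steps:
o(E) = -4 + E**2 (o(E) = -4 + E*(E + (E - E)) = -4 + E*(E + 0) = -4 + E*E = -4 + E**2)
k = 789/551 (k = -1578/(-1102) = -1578*(-1/1102) = 789/551 ≈ 1.4319)
(sqrt(-1967 + k) + o(-68))*(-4497 - 3224) = (sqrt(-1967 + 789/551) + (-4 + (-68)**2))*(-4497 - 3224) = (sqrt(-1083028/551) + (-4 + 4624))*(-7721) = (2*I*sqrt(149187107)/551 + 4620)*(-7721) = (4620 + 2*I*sqrt(149187107)/551)*(-7721) = -35671020 - 15442*I*sqrt(149187107)/551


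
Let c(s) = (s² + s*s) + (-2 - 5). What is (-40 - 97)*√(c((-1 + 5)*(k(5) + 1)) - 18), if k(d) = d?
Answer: -959*√23 ≈ -4599.2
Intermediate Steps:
c(s) = -7 + 2*s² (c(s) = (s² + s²) - 7 = 2*s² - 7 = -7 + 2*s²)
(-40 - 97)*√(c((-1 + 5)*(k(5) + 1)) - 18) = (-40 - 97)*√((-7 + 2*((-1 + 5)*(5 + 1))²) - 18) = -137*√((-7 + 2*(4*6)²) - 18) = -137*√((-7 + 2*24²) - 18) = -137*√((-7 + 2*576) - 18) = -137*√((-7 + 1152) - 18) = -137*√(1145 - 18) = -959*√23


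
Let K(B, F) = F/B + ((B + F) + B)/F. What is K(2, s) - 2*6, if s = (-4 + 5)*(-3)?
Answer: -83/6 ≈ -13.833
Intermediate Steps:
s = -3 (s = 1*(-3) = -3)
K(B, F) = F/B + (F + 2*B)/F
K(2, s) - 2*6 = (1 - 3/2 + 2*2/(-3)) - 2*6 = (1 - 3*½ + 2*2*(-⅓)) - 12 = (1 - 3/2 - 4/3) - 12 = -11/6 - 12 = -83/6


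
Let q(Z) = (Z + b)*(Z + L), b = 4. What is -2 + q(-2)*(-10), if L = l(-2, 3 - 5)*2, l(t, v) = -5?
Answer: 238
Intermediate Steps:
L = -10 (L = -5*2 = -10)
q(Z) = (-10 + Z)*(4 + Z) (q(Z) = (Z + 4)*(Z - 10) = (4 + Z)*(-10 + Z) = (-10 + Z)*(4 + Z))
-2 + q(-2)*(-10) = -2 + (-40 + (-2)**2 - 6*(-2))*(-10) = -2 + (-40 + 4 + 12)*(-10) = -2 - 24*(-10) = -2 + 240 = 238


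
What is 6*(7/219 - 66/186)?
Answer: -4384/2263 ≈ -1.9373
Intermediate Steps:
6*(7/219 - 66/186) = 6*(7*(1/219) - 66*1/186) = 6*(7/219 - 11/31) = 6*(-2192/6789) = -4384/2263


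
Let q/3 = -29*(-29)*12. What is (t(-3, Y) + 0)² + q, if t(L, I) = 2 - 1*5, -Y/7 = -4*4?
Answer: 30285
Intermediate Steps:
Y = 112 (Y = -(-28)*4 = -7*(-16) = 112)
t(L, I) = -3 (t(L, I) = 2 - 5 = -3)
q = 30276 (q = 3*(-29*(-29)*12) = 3*(841*12) = 3*10092 = 30276)
(t(-3, Y) + 0)² + q = (-3 + 0)² + 30276 = (-3)² + 30276 = 9 + 30276 = 30285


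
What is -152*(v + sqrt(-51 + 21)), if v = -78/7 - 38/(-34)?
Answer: 181336/119 - 152*I*sqrt(30) ≈ 1523.8 - 832.54*I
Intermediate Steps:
v = -1193/119 (v = -78*1/7 - 38*(-1/34) = -78/7 + 19/17 = -1193/119 ≈ -10.025)
-152*(v + sqrt(-51 + 21)) = -152*(-1193/119 + sqrt(-51 + 21)) = -152*(-1193/119 + sqrt(-30)) = -152*(-1193/119 + I*sqrt(30)) = 181336/119 - 152*I*sqrt(30)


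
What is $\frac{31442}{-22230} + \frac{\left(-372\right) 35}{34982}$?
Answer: $- \frac{347334661}{194412465} \approx -1.7866$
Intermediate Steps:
$\frac{31442}{-22230} + \frac{\left(-372\right) 35}{34982} = 31442 \left(- \frac{1}{22230}\right) - \frac{6510}{17491} = - \frac{15721}{11115} - \frac{6510}{17491} = - \frac{347334661}{194412465}$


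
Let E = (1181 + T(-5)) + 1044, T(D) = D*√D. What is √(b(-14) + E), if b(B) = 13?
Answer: √(2238 - 5*I*√5) ≈ 47.308 - 0.1182*I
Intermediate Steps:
T(D) = D^(3/2)
E = 2225 - 5*I*√5 (E = (1181 + (-5)^(3/2)) + 1044 = (1181 - 5*I*√5) + 1044 = 2225 - 5*I*√5 ≈ 2225.0 - 11.18*I)
√(b(-14) + E) = √(13 + (2225 - 5*I*√5)) = √(2238 - 5*I*√5)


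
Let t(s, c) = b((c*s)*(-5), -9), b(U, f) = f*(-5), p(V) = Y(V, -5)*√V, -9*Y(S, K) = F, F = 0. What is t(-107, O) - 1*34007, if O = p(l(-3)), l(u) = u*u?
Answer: -33962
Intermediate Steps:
Y(S, K) = 0 (Y(S, K) = -⅑*0 = 0)
l(u) = u²
p(V) = 0 (p(V) = 0*√V = 0)
O = 0
b(U, f) = -5*f
t(s, c) = 45 (t(s, c) = -5*(-9) = 45)
t(-107, O) - 1*34007 = 45 - 1*34007 = 45 - 34007 = -33962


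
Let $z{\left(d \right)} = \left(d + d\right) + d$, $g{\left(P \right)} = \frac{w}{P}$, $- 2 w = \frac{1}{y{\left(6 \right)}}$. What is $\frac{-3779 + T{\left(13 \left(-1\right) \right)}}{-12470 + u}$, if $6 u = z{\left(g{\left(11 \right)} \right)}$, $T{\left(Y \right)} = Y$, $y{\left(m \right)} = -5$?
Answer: $\frac{834240}{2743399} \approx 0.30409$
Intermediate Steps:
$w = \frac{1}{10}$ ($w = - \frac{1}{2 \left(-5\right)} = \left(- \frac{1}{2}\right) \left(- \frac{1}{5}\right) = \frac{1}{10} \approx 0.1$)
$g{\left(P \right)} = \frac{1}{10 P}$
$z{\left(d \right)} = 3 d$ ($z{\left(d \right)} = 2 d + d = 3 d$)
$u = \frac{1}{220}$ ($u = \frac{3 \frac{1}{10 \cdot 11}}{6} = \frac{3 \cdot \frac{1}{10} \cdot \frac{1}{11}}{6} = \frac{3 \cdot \frac{1}{110}}{6} = \frac{1}{6} \cdot \frac{3}{110} = \frac{1}{220} \approx 0.0045455$)
$\frac{-3779 + T{\left(13 \left(-1\right) \right)}}{-12470 + u} = \frac{-3779 + 13 \left(-1\right)}{-12470 + \frac{1}{220}} = \frac{-3779 - 13}{- \frac{2743399}{220}} = \left(-3792\right) \left(- \frac{220}{2743399}\right) = \frac{834240}{2743399}$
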